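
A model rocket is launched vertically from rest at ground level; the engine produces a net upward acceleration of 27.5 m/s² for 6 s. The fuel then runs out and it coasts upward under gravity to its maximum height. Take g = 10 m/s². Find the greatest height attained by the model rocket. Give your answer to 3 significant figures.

1860 m

Phase 1 (powered ascent): v₀ = 0 m/s, a = 27.5 m/s².
v = v₀ + at = 0 + (27.5)(6) = 165 m/s
Δx = v₀t + ½at² = 0·6 + 0.5·27.5·6² = 495 m

Phase 2 (coasting upward): v₀ = 165 m/s, a = -10 m/s².
v = v₀ + at → t = (0 − 165) / -10 = 16.5 s
v² = v₀² + 2aΔx → Δx = (0² − 165²)/(2·-10) = 1360 m
Maximum height = 495 + 1360 = 1860 m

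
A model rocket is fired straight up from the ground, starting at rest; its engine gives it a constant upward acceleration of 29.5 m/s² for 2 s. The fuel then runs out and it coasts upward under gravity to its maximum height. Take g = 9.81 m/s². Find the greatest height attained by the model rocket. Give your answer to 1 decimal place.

236.4 m

Phase 1 (powered ascent): v₀ = 0 m/s, a = 29.5 m/s².
v = v₀ + at = 0 + (29.5)(2) = 59.0 m/s
Δx = v₀t + ½at² = 0·2 + 0.5·29.5·2² = 59.0 m

Phase 2 (coasting upward): v₀ = 59.0 m/s, a = -9.81 m/s².
v = v₀ + at → t = (0 − 59.0) / -9.81 = 6.01 s
v² = v₀² + 2aΔx → Δx = (0² − 59.0²)/(2·-9.81) = 177 m
Maximum height = 59.0 + 177 = 236 m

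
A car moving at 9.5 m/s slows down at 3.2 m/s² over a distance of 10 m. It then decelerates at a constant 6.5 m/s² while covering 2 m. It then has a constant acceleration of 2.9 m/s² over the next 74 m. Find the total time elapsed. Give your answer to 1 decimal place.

Phase 1 (decelerating): v₀ = 9.50 m/s, a = -3.2 m/s².
v² = v₀² + 2aΔx = 9.50² + 2·-3.2·10 = 26.2 → v = 5.12 m/s
t = (v − v₀)/a = (5.12 − 9.50)/-3.2 = 1.37 s

Phase 2 (decelerating): v₀ = 5.12 m/s, a = -6.5 m/s².
v² = v₀² + 2aΔx = 5.12² + 2·-6.5·2 = 0.250 → v = 0.500 m/s
t = (v − v₀)/a = (0.500 − 5.12)/-6.5 = 0.711 s

Phase 3 (accelerating): v₀ = 0.500 m/s, a = 2.9 m/s².
v² = v₀² + 2aΔx = 0.500² + 2·2.9·74 = 429 → v = 20.7 m/s
t = (v − v₀)/a = (20.7 − 0.500)/2.9 = 6.97 s
Total time = 1.37 + 0.711 + 6.97 = 9.05 s

9.1 s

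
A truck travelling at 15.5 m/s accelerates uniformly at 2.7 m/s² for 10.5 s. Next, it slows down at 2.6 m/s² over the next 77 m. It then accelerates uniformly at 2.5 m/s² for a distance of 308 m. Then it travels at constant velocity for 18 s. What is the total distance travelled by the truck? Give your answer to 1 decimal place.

1692.7 m

Phase 1 (accelerating): v₀ = 15.5 m/s, a = 2.7 m/s².
v = v₀ + at = 15.5 + (2.7)(10.5) = 43.9 m/s
Δx = v₀t + ½at² = 15.5·10.5 + 0.5·2.7·10.5² = 312 m

Phase 2 (decelerating): v₀ = 43.9 m/s, a = -2.6 m/s².
v² = v₀² + 2aΔx = 43.9² + 2·-2.6·77 = 1520 → v = 39.0 m/s
t = (v − v₀)/a = (39.0 − 43.9)/-2.6 = 1.86 s

Phase 3 (accelerating): v₀ = 39.0 m/s, a = 2.5 m/s².
v² = v₀² + 2aΔx = 39.0² + 2·2.5·308 = 3060 → v = 55.3 m/s
t = (v − v₀)/a = (55.3 − 39.0)/2.5 = 6.53 s

Phase 4 (constant speed): v₀ = 55.3 m/s, a = 0 m/s².
v = v₀ + at = 55.3 + (0)(18) = 55.3 m/s
Δx = v₀t + ½at² = 55.3·18 + 0.5·0·18² = 996 m
Total distance = 312 + 77.0 + 308 + 996 = 1690 m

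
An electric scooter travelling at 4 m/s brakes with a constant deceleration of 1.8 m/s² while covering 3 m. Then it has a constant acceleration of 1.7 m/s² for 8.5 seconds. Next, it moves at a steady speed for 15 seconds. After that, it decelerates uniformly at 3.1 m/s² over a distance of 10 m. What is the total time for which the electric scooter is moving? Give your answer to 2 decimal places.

Phase 1 (decelerating): v₀ = 4.00 m/s, a = -1.8 m/s².
v² = v₀² + 2aΔx = 4.00² + 2·-1.8·3 = 5.20 → v = 2.28 m/s
t = (v − v₀)/a = (2.28 − 4.00)/-1.8 = 0.955 s

Phase 2 (accelerating): v₀ = 2.28 m/s, a = 1.7 m/s².
v = v₀ + at = 2.28 + (1.7)(8.5) = 16.7 m/s
Δx = v₀t + ½at² = 2.28·8.5 + 0.5·1.7·8.5² = 80.8 m

Phase 3 (constant speed): v₀ = 16.7 m/s, a = 0 m/s².
v = v₀ + at = 16.7 + (0)(15) = 16.7 m/s
Δx = v₀t + ½at² = 16.7·15 + 0.5·0·15² = 251 m

Phase 4 (decelerating): v₀ = 16.7 m/s, a = -3.1 m/s².
v² = v₀² + 2aΔx = 16.7² + 2·-3.1·10 = 218 → v = 14.8 m/s
t = (v − v₀)/a = (14.8 − 16.7)/-3.1 = 0.635 s
Total time = 0.955 + 8.50 + 15.0 + 0.635 = 25.1 s

25.09 s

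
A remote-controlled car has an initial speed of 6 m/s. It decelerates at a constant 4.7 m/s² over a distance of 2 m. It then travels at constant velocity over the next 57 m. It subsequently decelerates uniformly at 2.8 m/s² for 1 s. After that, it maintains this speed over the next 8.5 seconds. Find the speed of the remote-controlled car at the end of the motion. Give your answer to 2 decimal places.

Phase 1 (decelerating): v₀ = 6.00 m/s, a = -4.7 m/s².
v² = v₀² + 2aΔx = 6.00² + 2·-4.7·2 = 17.2 → v = 4.15 m/s
t = (v − v₀)/a = (4.15 − 6.00)/-4.7 = 0.394 s

Phase 2 (constant speed): v₀ = 4.15 m/s, a = 0 m/s².
Constant speed: t = d/v = 57/4.15 = 13.7 s

Phase 3 (decelerating): v₀ = 4.15 m/s, a = -2.8 m/s².
v = v₀ + at = 4.15 + (-2.8)(1) = 1.35 m/s
Δx = v₀t + ½at² = 4.15·1 + 0.5·-2.8·1² = 2.75 m

Phase 4 (constant speed): v₀ = 1.35 m/s, a = 0 m/s².
v = v₀ + at = 1.35 + (0)(8.5) = 1.35 m/s
Δx = v₀t + ½at² = 1.35·8.5 + 0.5·0·8.5² = 11.5 m
Final speed = 1.35 m/s

1.35 m/s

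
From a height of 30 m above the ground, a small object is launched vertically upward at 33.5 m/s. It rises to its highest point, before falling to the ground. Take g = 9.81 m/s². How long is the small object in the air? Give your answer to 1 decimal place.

Phase 1 (rising): v₀ = 33.5 m/s, a = -9.81 m/s².
v = v₀ + at → t = (0 − 33.5) / -9.81 = 3.41 s
v² = v₀² + 2aΔx → Δx = (0² − 33.5²)/(2·-9.81) = 57.2 m

Phase 2 (falling): v₀ = 0 m/s, a = -9.81 m/s².
Falls 87.2 m from rest: t = √(2·87.2/9.81) = 4.22 s; v = g·t = 41.4 m/s.
Total time = 3.41 + 4.22 = 7.63 s

7.6 s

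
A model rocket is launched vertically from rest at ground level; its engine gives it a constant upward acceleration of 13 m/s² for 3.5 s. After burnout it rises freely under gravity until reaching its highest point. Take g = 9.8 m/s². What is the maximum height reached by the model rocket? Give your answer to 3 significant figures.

185 m

Phase 1 (powered ascent): v₀ = 0 m/s, a = 13 m/s².
v = v₀ + at = 0 + (13)(3.5) = 45.5 m/s
Δx = v₀t + ½at² = 0·3.5 + 0.5·13·3.5² = 79.6 m

Phase 2 (coasting upward): v₀ = 45.5 m/s, a = -9.8 m/s².
v = v₀ + at → t = (0 − 45.5) / -9.8 = 4.64 s
v² = v₀² + 2aΔx → Δx = (0² − 45.5²)/(2·-9.8) = 106 m
Maximum height = 79.6 + 106 = 185 m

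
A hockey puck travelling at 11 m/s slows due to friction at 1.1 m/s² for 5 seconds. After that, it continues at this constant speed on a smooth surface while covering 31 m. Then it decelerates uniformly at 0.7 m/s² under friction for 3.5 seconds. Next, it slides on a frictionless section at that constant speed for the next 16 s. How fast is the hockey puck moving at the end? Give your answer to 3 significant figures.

3.05 m/s

Phase 1 (decelerating): v₀ = 11.0 m/s, a = -1.1 m/s².
v = v₀ + at = 11.0 + (-1.1)(5) = 5.50 m/s
Δx = v₀t + ½at² = 11.0·5 + 0.5·-1.1·5² = 41.2 m

Phase 2 (constant speed): v₀ = 5.50 m/s, a = 0 m/s².
Constant speed: t = d/v = 31/5.50 = 5.64 s

Phase 3 (decelerating): v₀ = 5.50 m/s, a = -0.7 m/s².
v = v₀ + at = 5.50 + (-0.7)(3.5) = 3.05 m/s
Δx = v₀t + ½at² = 5.50·3.5 + 0.5·-0.7·3.5² = 15.0 m

Phase 4 (constant speed): v₀ = 3.05 m/s, a = 0 m/s².
v = v₀ + at = 3.05 + (0)(16) = 3.05 m/s
Δx = v₀t + ½at² = 3.05·16 + 0.5·0·16² = 48.8 m
Final speed = 3.05 m/s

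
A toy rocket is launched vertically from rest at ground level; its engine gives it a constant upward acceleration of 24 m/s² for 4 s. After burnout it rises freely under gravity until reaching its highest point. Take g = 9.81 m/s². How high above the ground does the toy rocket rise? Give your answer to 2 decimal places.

Phase 1 (powered ascent): v₀ = 0 m/s, a = 24 m/s².
v = v₀ + at = 0 + (24)(4) = 96.0 m/s
Δx = v₀t + ½at² = 0·4 + 0.5·24·4² = 192 m

Phase 2 (coasting upward): v₀ = 96.0 m/s, a = -9.81 m/s².
v = v₀ + at → t = (0 − 96.0) / -9.81 = 9.79 s
v² = v₀² + 2aΔx → Δx = (0² − 96.0²)/(2·-9.81) = 470 m
Maximum height = 192 + 470 = 662 m

661.72 m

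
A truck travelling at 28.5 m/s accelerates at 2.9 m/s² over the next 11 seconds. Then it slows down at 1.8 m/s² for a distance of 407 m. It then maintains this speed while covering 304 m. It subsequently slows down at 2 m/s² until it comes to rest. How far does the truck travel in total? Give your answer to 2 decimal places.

1745.69 m

Phase 1 (accelerating): v₀ = 28.5 m/s, a = 2.9 m/s².
v = v₀ + at = 28.5 + (2.9)(11) = 60.4 m/s
Δx = v₀t + ½at² = 28.5·11 + 0.5·2.9·11² = 489 m

Phase 2 (decelerating): v₀ = 60.4 m/s, a = -1.8 m/s².
v² = v₀² + 2aΔx = 60.4² + 2·-1.8·407 = 2180 → v = 46.7 m/s
t = (v − v₀)/a = (46.7 − 60.4)/-1.8 = 7.60 s

Phase 3 (constant speed): v₀ = 46.7 m/s, a = 0 m/s².
Constant speed: t = d/v = 304/46.7 = 6.51 s

Phase 4 (decelerating): v₀ = 46.7 m/s, a = -2 m/s².
v = v₀ + at → t = (0 − 46.7) / -2 = 23.4 s
v² = v₀² + 2aΔx → Δx = (0² − 46.7²)/(2·-2) = 546 m
Total distance = 489 + 407 + 304 + 546 = 1750 m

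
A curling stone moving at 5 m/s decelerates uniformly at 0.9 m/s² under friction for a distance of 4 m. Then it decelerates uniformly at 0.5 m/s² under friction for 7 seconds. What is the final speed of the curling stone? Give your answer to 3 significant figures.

Phase 1 (decelerating): v₀ = 5.00 m/s, a = -0.9 m/s².
v² = v₀² + 2aΔx = 5.00² + 2·-0.9·4 = 17.8 → v = 4.22 m/s
t = (v − v₀)/a = (4.22 − 5.00)/-0.9 = 0.868 s

Phase 2 (decelerating): v₀ = 4.22 m/s, a = -0.5 m/s².
v = v₀ + at = 4.22 + (-0.5)(7) = 0.719 m/s
Δx = v₀t + ½at² = 4.22·7 + 0.5·-0.5·7² = 17.3 m
Final speed = 0.719 m/s

0.719 m/s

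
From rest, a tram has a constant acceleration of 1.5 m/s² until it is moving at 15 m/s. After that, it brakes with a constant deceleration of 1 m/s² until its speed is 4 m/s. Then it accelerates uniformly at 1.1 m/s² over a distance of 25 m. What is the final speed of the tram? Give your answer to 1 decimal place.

Phase 1 (accelerating): v₀ = 0 m/s, a = 1.5 m/s².
v = v₀ + at → t = (15 − 0) / 1.5 = 10.0 s
v² = v₀² + 2aΔx → Δx = (15² − 0²)/(2·1.5) = 75.0 m

Phase 2 (decelerating): v₀ = 15.0 m/s, a = -1 m/s².
v = v₀ + at → t = (4 − 15.0) / -1 = 11.0 s
v² = v₀² + 2aΔx → Δx = (4² − 15.0²)/(2·-1) = 104 m

Phase 3 (accelerating): v₀ = 4.00 m/s, a = 1.1 m/s².
v² = v₀² + 2aΔx = 4.00² + 2·1.1·25 = 71.0 → v = 8.43 m/s
t = (v − v₀)/a = (8.43 − 4.00)/1.1 = 4.02 s
Final speed = 8.43 m/s

8.4 m/s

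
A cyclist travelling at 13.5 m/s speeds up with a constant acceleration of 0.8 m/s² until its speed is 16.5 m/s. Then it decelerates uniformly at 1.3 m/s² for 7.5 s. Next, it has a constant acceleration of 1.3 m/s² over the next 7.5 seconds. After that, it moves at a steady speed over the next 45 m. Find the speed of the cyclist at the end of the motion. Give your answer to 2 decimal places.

16.50 m/s

Phase 1 (accelerating): v₀ = 13.5 m/s, a = 0.8 m/s².
v = v₀ + at → t = (16.5 − 13.5) / 0.8 = 3.75 s
v² = v₀² + 2aΔx → Δx = (16.5² − 13.5²)/(2·0.8) = 56.2 m

Phase 2 (decelerating): v₀ = 16.5 m/s, a = -1.3 m/s².
v = v₀ + at = 16.5 + (-1.3)(7.5) = 6.75 m/s
Δx = v₀t + ½at² = 16.5·7.5 + 0.5·-1.3·7.5² = 87.2 m

Phase 3 (accelerating): v₀ = 6.75 m/s, a = 1.3 m/s².
v = v₀ + at = 6.75 + (1.3)(7.5) = 16.5 m/s
Δx = v₀t + ½at² = 6.75·7.5 + 0.5·1.3·7.5² = 87.2 m

Phase 4 (constant speed): v₀ = 16.5 m/s, a = 0 m/s².
Constant speed: t = d/v = 45/16.5 = 2.73 s
Final speed = 16.5 m/s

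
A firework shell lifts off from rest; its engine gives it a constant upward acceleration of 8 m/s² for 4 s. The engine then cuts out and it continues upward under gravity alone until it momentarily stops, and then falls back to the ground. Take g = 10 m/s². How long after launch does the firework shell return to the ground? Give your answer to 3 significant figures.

12.0 s

Phase 1 (powered ascent): v₀ = 0 m/s, a = 8 m/s².
v = v₀ + at = 0 + (8)(4) = 32.0 m/s
Δx = v₀t + ½at² = 0·4 + 0.5·8·4² = 64.0 m

Phase 2 (coasting upward): v₀ = 32.0 m/s, a = -10 m/s².
v = v₀ + at → t = (0 − 32.0) / -10 = 3.20 s
v² = v₀² + 2aΔx → Δx = (0² − 32.0²)/(2·-10) = 51.2 m

Phase 3 (free fall): v₀ = 0 m/s, a = -10 m/s².
Falls 115 m from rest: t = √(2·115/10) = 4.80 s; v = g·t = 48.0 m/s.
Total time = 4.00 + 3.20 + 4.80 = 12.0 s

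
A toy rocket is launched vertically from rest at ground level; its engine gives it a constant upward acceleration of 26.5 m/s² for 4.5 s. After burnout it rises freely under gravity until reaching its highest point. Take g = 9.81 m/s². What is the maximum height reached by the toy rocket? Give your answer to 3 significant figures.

993 m

Phase 1 (powered ascent): v₀ = 0 m/s, a = 26.5 m/s².
v = v₀ + at = 0 + (26.5)(4.5) = 119 m/s
Δx = v₀t + ½at² = 0·4.5 + 0.5·26.5·4.5² = 268 m

Phase 2 (coasting upward): v₀ = 119 m/s, a = -9.81 m/s².
v = v₀ + at → t = (0 − 119) / -9.81 = 12.2 s
v² = v₀² + 2aΔx → Δx = (0² − 119²)/(2·-9.81) = 725 m
Maximum height = 268 + 725 = 993 m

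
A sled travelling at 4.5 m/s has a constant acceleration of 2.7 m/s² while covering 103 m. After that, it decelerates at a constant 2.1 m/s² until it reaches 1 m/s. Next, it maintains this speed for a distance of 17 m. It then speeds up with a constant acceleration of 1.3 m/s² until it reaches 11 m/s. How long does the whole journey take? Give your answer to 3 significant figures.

Phase 1 (accelerating): v₀ = 4.50 m/s, a = 2.7 m/s².
v² = v₀² + 2aΔx = 4.50² + 2·2.7·103 = 576 → v = 24.0 m/s
t = (v − v₀)/a = (24.0 − 4.50)/2.7 = 7.23 s

Phase 2 (decelerating): v₀ = 24.0 m/s, a = -2.1 m/s².
v = v₀ + at → t = (1 − 24.0) / -2.1 = 11.0 s
v² = v₀² + 2aΔx → Δx = (1² − 24.0²)/(2·-2.1) = 137 m

Phase 3 (constant speed): v₀ = 1.00 m/s, a = 0 m/s².
Constant speed: t = d/v = 17/1.00 = 17.0 s

Phase 4 (accelerating): v₀ = 1.00 m/s, a = 1.3 m/s².
v = v₀ + at → t = (11 − 1.00) / 1.3 = 7.69 s
v² = v₀² + 2aΔx → Δx = (11² − 1.00²)/(2·1.3) = 46.2 m
Total time = 7.23 + 11.0 + 17.0 + 7.69 = 42.9 s

42.9 s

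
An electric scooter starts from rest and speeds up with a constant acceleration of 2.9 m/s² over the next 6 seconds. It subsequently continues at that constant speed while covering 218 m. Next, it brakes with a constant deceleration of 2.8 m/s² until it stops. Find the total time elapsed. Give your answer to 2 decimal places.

Phase 1 (accelerating): v₀ = 0 m/s, a = 2.9 m/s².
v = v₀ + at = 0 + (2.9)(6) = 17.4 m/s
Δx = v₀t + ½at² = 0·6 + 0.5·2.9·6² = 52.2 m

Phase 2 (constant speed): v₀ = 17.4 m/s, a = 0 m/s².
Constant speed: t = d/v = 218/17.4 = 12.5 s

Phase 3 (decelerating): v₀ = 17.4 m/s, a = -2.8 m/s².
v = v₀ + at → t = (0 − 17.4) / -2.8 = 6.21 s
v² = v₀² + 2aΔx → Δx = (0² − 17.4²)/(2·-2.8) = 54.1 m
Total time = 6.00 + 12.5 + 6.21 = 24.7 s

24.74 s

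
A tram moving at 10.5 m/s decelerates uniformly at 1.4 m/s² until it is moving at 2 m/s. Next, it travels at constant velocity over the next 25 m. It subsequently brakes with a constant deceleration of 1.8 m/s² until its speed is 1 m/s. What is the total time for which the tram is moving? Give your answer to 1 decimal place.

Phase 1 (decelerating): v₀ = 10.5 m/s, a = -1.4 m/s².
v = v₀ + at → t = (2 − 10.5) / -1.4 = 6.07 s
v² = v₀² + 2aΔx → Δx = (2² − 10.5²)/(2·-1.4) = 37.9 m

Phase 2 (constant speed): v₀ = 2.00 m/s, a = 0 m/s².
Constant speed: t = d/v = 25/2.00 = 12.5 s

Phase 3 (decelerating): v₀ = 2.00 m/s, a = -1.8 m/s².
v = v₀ + at → t = (1 − 2.00) / -1.8 = 0.556 s
v² = v₀² + 2aΔx → Δx = (1² − 2.00²)/(2·-1.8) = 0.833 m
Total time = 6.07 + 12.5 + 0.556 = 19.1 s

19.1 s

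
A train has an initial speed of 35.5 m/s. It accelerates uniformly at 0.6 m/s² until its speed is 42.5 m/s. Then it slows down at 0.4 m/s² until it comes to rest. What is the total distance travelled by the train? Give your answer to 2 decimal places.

Phase 1 (accelerating): v₀ = 35.5 m/s, a = 0.6 m/s².
v = v₀ + at → t = (42.5 − 35.5) / 0.6 = 11.7 s
v² = v₀² + 2aΔx → Δx = (42.5² − 35.5²)/(2·0.6) = 455 m

Phase 2 (decelerating): v₀ = 42.5 m/s, a = -0.4 m/s².
v = v₀ + at → t = (0 − 42.5) / -0.4 = 106 s
v² = v₀² + 2aΔx → Δx = (0² − 42.5²)/(2·-0.4) = 2260 m
Total distance = 455 + 2260 = 2710 m

2712.81 m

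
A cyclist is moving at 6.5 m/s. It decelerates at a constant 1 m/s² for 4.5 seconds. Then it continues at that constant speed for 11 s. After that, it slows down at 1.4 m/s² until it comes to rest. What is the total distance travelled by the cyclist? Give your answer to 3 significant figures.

Phase 1 (decelerating): v₀ = 6.50 m/s, a = -1 m/s².
v = v₀ + at = 6.50 + (-1)(4.5) = 2.00 m/s
Δx = v₀t + ½at² = 6.50·4.5 + 0.5·-1·4.5² = 19.1 m

Phase 2 (constant speed): v₀ = 2.00 m/s, a = 0 m/s².
v = v₀ + at = 2.00 + (0)(11) = 2.00 m/s
Δx = v₀t + ½at² = 2.00·11 + 0.5·0·11² = 22.0 m

Phase 3 (decelerating): v₀ = 2.00 m/s, a = -1.4 m/s².
v = v₀ + at → t = (0 − 2.00) / -1.4 = 1.43 s
v² = v₀² + 2aΔx → Δx = (0² − 2.00²)/(2·-1.4) = 1.43 m
Total distance = 19.1 + 22.0 + 1.43 = 42.6 m

42.6 m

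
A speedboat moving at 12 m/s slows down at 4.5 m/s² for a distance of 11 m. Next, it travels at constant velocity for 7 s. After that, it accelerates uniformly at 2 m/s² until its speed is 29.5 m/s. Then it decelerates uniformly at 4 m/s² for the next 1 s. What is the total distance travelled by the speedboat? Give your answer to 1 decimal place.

291.8 m

Phase 1 (decelerating): v₀ = 12.0 m/s, a = -4.5 m/s².
v² = v₀² + 2aΔx = 12.0² + 2·-4.5·11 = 45.0 → v = 6.71 m/s
t = (v − v₀)/a = (6.71 − 12.0)/-4.5 = 1.18 s

Phase 2 (constant speed): v₀ = 6.71 m/s, a = 0 m/s².
v = v₀ + at = 6.71 + (0)(7) = 6.71 m/s
Δx = v₀t + ½at² = 6.71·7 + 0.5·0·7² = 47.0 m

Phase 3 (accelerating): v₀ = 6.71 m/s, a = 2 m/s².
v = v₀ + at → t = (29.5 − 6.71) / 2 = 11.4 s
v² = v₀² + 2aΔx → Δx = (29.5² − 6.71²)/(2·2) = 206 m

Phase 4 (decelerating): v₀ = 29.5 m/s, a = -4 m/s².
v = v₀ + at = 29.5 + (-4)(1) = 25.5 m/s
Δx = v₀t + ½at² = 29.5·1 + 0.5·-4·1² = 27.5 m
Total distance = 11.0 + 47.0 + 206 + 27.5 = 292 m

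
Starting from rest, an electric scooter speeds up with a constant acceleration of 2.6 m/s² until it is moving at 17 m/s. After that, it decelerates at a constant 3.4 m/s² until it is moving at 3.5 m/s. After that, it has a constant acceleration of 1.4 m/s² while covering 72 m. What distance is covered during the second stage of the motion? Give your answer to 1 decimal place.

40.7 m

Phase 1 (accelerating): v₀ = 0 m/s, a = 2.6 m/s².
v = v₀ + at → t = (17 − 0) / 2.6 = 6.54 s
v² = v₀² + 2aΔx → Δx = (17² − 0²)/(2·2.6) = 55.6 m

Phase 2 (decelerating): v₀ = 17.0 m/s, a = -3.4 m/s².
v = v₀ + at → t = (3.5 − 17.0) / -3.4 = 3.97 s
v² = v₀² + 2aΔx → Δx = (3.5² − 17.0²)/(2·-3.4) = 40.7 m
Distance in phase 2 = 40.7 m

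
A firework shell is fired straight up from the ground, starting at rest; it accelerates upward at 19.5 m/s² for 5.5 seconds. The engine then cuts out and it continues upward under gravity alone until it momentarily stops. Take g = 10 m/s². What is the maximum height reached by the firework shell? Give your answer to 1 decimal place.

870.1 m

Phase 1 (powered ascent): v₀ = 0 m/s, a = 19.5 m/s².
v = v₀ + at = 0 + (19.5)(5.5) = 107 m/s
Δx = v₀t + ½at² = 0·5.5 + 0.5·19.5·5.5² = 295 m

Phase 2 (coasting upward): v₀ = 107 m/s, a = -10 m/s².
v = v₀ + at → t = (0 − 107) / -10 = 10.7 s
v² = v₀² + 2aΔx → Δx = (0² − 107²)/(2·-10) = 575 m
Maximum height = 295 + 575 = 870 m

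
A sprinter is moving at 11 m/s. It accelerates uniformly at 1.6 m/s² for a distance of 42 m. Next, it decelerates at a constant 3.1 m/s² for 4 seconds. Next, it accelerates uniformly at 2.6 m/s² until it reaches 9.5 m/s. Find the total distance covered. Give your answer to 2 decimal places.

96.01 m

Phase 1 (accelerating): v₀ = 11.0 m/s, a = 1.6 m/s².
v² = v₀² + 2aΔx = 11.0² + 2·1.6·42 = 255 → v = 16.0 m/s
t = (v − v₀)/a = (16.0 − 11.0)/1.6 = 3.11 s

Phase 2 (decelerating): v₀ = 16.0 m/s, a = -3.1 m/s².
v = v₀ + at = 16.0 + (-3.1)(4) = 3.58 m/s
Δx = v₀t + ½at² = 16.0·4 + 0.5·-3.1·4² = 39.1 m

Phase 3 (accelerating): v₀ = 3.58 m/s, a = 2.6 m/s².
v = v₀ + at → t = (9.5 − 3.58) / 2.6 = 2.28 s
v² = v₀² + 2aΔx → Δx = (9.5² − 3.58²)/(2·2.6) = 14.9 m
Total distance = 42.0 + 39.1 + 14.9 = 96.0 m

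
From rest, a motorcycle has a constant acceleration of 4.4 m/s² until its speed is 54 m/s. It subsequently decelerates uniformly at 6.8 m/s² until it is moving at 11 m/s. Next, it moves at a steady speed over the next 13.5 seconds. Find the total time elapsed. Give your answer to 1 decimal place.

32.1 s

Phase 1 (accelerating): v₀ = 0 m/s, a = 4.4 m/s².
v = v₀ + at → t = (54 − 0) / 4.4 = 12.3 s
v² = v₀² + 2aΔx → Δx = (54² − 0²)/(2·4.4) = 331 m

Phase 2 (decelerating): v₀ = 54.0 m/s, a = -6.8 m/s².
v = v₀ + at → t = (11 − 54.0) / -6.8 = 6.32 s
v² = v₀² + 2aΔx → Δx = (11² − 54.0²)/(2·-6.8) = 206 m

Phase 3 (constant speed): v₀ = 11.0 m/s, a = 0 m/s².
v = v₀ + at = 11.0 + (0)(13.5) = 11.0 m/s
Δx = v₀t + ½at² = 11.0·13.5 + 0.5·0·13.5² = 148 m
Total time = 12.3 + 6.32 + 13.5 = 32.1 s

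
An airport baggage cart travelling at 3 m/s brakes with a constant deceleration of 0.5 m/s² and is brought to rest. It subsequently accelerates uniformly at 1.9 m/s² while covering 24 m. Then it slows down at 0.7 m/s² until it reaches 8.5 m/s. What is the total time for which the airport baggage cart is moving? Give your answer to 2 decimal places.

12.53 s

Phase 1 (decelerating): v₀ = 3.00 m/s, a = -0.5 m/s².
v = v₀ + at → t = (0 − 3.00) / -0.5 = 6.00 s
v² = v₀² + 2aΔx → Δx = (0² − 3.00²)/(2·-0.5) = 9.00 m

Phase 2 (accelerating): v₀ = 0 m/s, a = 1.9 m/s².
v² = v₀² + 2aΔx = 0² + 2·1.9·24 = 91.2 → v = 9.55 m/s
t = (v − v₀)/a = (9.55 − 0)/1.9 = 5.03 s

Phase 3 (decelerating): v₀ = 9.55 m/s, a = -0.7 m/s².
v = v₀ + at → t = (8.5 − 9.55) / -0.7 = 1.50 s
v² = v₀² + 2aΔx → Δx = (8.5² − 9.55²)/(2·-0.7) = 13.5 m
Total time = 6.00 + 5.03 + 1.50 = 12.5 s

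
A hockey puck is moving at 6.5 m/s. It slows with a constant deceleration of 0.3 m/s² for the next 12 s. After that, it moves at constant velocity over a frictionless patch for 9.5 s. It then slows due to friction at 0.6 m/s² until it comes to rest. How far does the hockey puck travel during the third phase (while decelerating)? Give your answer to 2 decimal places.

7.01 m

Phase 1 (decelerating): v₀ = 6.50 m/s, a = -0.3 m/s².
v = v₀ + at = 6.50 + (-0.3)(12) = 2.90 m/s
Δx = v₀t + ½at² = 6.50·12 + 0.5·-0.3·12² = 56.4 m

Phase 2 (constant speed): v₀ = 2.90 m/s, a = 0 m/s².
v = v₀ + at = 2.90 + (0)(9.5) = 2.90 m/s
Δx = v₀t + ½at² = 2.90·9.5 + 0.5·0·9.5² = 27.6 m

Phase 3 (decelerating): v₀ = 2.90 m/s, a = -0.6 m/s².
v = v₀ + at → t = (0 − 2.90) / -0.6 = 4.83 s
v² = v₀² + 2aΔx → Δx = (0² − 2.90²)/(2·-0.6) = 7.01 m
Distance in phase 3 = 7.01 m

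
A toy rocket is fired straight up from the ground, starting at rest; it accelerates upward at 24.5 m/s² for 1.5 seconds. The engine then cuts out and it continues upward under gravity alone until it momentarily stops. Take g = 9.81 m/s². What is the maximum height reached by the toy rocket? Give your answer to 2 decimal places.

Phase 1 (powered ascent): v₀ = 0 m/s, a = 24.5 m/s².
v = v₀ + at = 0 + (24.5)(1.5) = 36.8 m/s
Δx = v₀t + ½at² = 0·1.5 + 0.5·24.5·1.5² = 27.6 m

Phase 2 (coasting upward): v₀ = 36.8 m/s, a = -9.81 m/s².
v = v₀ + at → t = (0 − 36.8) / -9.81 = 3.75 s
v² = v₀² + 2aΔx → Δx = (0² − 36.8²)/(2·-9.81) = 68.8 m
Maximum height = 27.6 + 68.8 = 96.4 m

96.40 m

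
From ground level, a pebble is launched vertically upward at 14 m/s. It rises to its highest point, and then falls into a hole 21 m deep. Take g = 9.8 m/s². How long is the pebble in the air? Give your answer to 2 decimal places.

Phase 1 (rising): v₀ = 14.0 m/s, a = -9.8 m/s².
v = v₀ + at → t = (0 − 14.0) / -9.8 = 1.43 s
v² = v₀² + 2aΔx → Δx = (0² − 14.0²)/(2·-9.8) = 10.0 m

Phase 2 (falling): v₀ = 0 m/s, a = -9.8 m/s².
Falls 31.0 m from rest: t = √(2·31.0/9.8) = 2.52 s; v = g·t = 24.6 m/s.
Total time = 1.43 + 2.52 = 3.94 s

3.94 s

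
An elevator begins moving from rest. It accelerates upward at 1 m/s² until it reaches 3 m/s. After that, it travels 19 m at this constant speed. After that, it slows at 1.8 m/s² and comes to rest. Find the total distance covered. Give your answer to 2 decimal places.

26.00 m

Phase 1 (accelerating): v₀ = 0 m/s, a = 1 m/s².
v = v₀ + at → t = (3 − 0) / 1 = 3.00 s
v² = v₀² + 2aΔx → Δx = (3² − 0²)/(2·1) = 4.50 m

Phase 2 (constant speed): v₀ = 3.00 m/s, a = 0 m/s².
Constant speed: t = d/v = 19/3.00 = 6.33 s

Phase 3 (decelerating): v₀ = 3.00 m/s, a = -1.8 m/s².
v = v₀ + at → t = (0 − 3.00) / -1.8 = 1.67 s
v² = v₀² + 2aΔx → Δx = (0² − 3.00²)/(2·-1.8) = 2.50 m
Total distance = 4.50 + 19.0 + 2.50 = 26.0 m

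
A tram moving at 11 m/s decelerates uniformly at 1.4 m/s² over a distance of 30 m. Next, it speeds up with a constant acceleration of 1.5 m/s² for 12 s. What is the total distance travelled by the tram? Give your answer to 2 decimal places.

Phase 1 (decelerating): v₀ = 11.0 m/s, a = -1.4 m/s².
v² = v₀² + 2aΔx = 11.0² + 2·-1.4·30 = 37.0 → v = 6.08 m/s
t = (v − v₀)/a = (6.08 − 11.0)/-1.4 = 3.51 s

Phase 2 (accelerating): v₀ = 6.08 m/s, a = 1.5 m/s².
v = v₀ + at = 6.08 + (1.5)(12) = 24.1 m/s
Δx = v₀t + ½at² = 6.08·12 + 0.5·1.5·12² = 181 m
Total distance = 30.0 + 181 = 211 m

210.99 m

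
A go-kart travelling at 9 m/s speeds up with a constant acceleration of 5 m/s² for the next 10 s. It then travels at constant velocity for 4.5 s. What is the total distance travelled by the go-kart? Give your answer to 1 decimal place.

Phase 1 (accelerating): v₀ = 9.00 m/s, a = 5 m/s².
v = v₀ + at = 9.00 + (5)(10) = 59.0 m/s
Δx = v₀t + ½at² = 9.00·10 + 0.5·5·10² = 340 m

Phase 2 (constant speed): v₀ = 59.0 m/s, a = 0 m/s².
v = v₀ + at = 59.0 + (0)(4.5) = 59.0 m/s
Δx = v₀t + ½at² = 59.0·4.5 + 0.5·0·4.5² = 266 m
Total distance = 340 + 266 = 606 m

605.5 m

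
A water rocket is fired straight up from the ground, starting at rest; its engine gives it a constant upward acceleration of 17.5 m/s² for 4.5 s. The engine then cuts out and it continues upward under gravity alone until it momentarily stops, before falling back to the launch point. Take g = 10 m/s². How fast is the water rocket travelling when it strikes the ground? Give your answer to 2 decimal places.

98.72 m/s

Phase 1 (powered ascent): v₀ = 0 m/s, a = 17.5 m/s².
v = v₀ + at = 0 + (17.5)(4.5) = 78.8 m/s
Δx = v₀t + ½at² = 0·4.5 + 0.5·17.5·4.5² = 177 m

Phase 2 (coasting upward): v₀ = 78.8 m/s, a = -10 m/s².
v = v₀ + at → t = (0 − 78.8) / -10 = 7.88 s
v² = v₀² + 2aΔx → Δx = (0² − 78.8²)/(2·-10) = 310 m

Phase 3 (free fall): v₀ = 0 m/s, a = -10 m/s².
Falls 487 m from rest: t = √(2·487/10) = 9.87 s; v = g·t = 98.7 m/s.
Impact speed = 98.7 m/s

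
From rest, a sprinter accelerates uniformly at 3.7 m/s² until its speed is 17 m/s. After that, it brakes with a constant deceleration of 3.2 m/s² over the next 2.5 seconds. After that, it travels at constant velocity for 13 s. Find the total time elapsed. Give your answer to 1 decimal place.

Phase 1 (accelerating): v₀ = 0 m/s, a = 3.7 m/s².
v = v₀ + at → t = (17 − 0) / 3.7 = 4.59 s
v² = v₀² + 2aΔx → Δx = (17² − 0²)/(2·3.7) = 39.1 m

Phase 2 (decelerating): v₀ = 17.0 m/s, a = -3.2 m/s².
v = v₀ + at = 17.0 + (-3.2)(2.5) = 9.00 m/s
Δx = v₀t + ½at² = 17.0·2.5 + 0.5·-3.2·2.5² = 32.5 m

Phase 3 (constant speed): v₀ = 9.00 m/s, a = 0 m/s².
v = v₀ + at = 9.00 + (0)(13) = 9.00 m/s
Δx = v₀t + ½at² = 9.00·13 + 0.5·0·13² = 117 m
Total time = 4.59 + 2.50 + 13.0 = 20.1 s

20.1 s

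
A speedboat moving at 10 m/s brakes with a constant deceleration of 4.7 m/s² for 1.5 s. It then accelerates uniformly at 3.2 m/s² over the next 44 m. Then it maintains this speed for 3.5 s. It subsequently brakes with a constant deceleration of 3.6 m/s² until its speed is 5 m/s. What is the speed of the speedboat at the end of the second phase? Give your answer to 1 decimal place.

Phase 1 (decelerating): v₀ = 10.0 m/s, a = -4.7 m/s².
v = v₀ + at = 10.0 + (-4.7)(1.5) = 2.95 m/s
Δx = v₀t + ½at² = 10.0·1.5 + 0.5·-4.7·1.5² = 9.71 m

Phase 2 (accelerating): v₀ = 2.95 m/s, a = 3.2 m/s².
v² = v₀² + 2aΔx = 2.95² + 2·3.2·44 = 290 → v = 17.0 m/s
t = (v − v₀)/a = (17.0 − 2.95)/3.2 = 4.40 s
Speed at end of phase 2 = 17.0 m/s

17.0 m/s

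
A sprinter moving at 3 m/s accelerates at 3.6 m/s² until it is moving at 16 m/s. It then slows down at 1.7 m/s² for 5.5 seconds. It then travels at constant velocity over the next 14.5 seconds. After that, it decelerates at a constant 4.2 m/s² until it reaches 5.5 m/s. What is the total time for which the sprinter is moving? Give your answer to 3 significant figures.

Phase 1 (accelerating): v₀ = 3.00 m/s, a = 3.6 m/s².
v = v₀ + at → t = (16 − 3.00) / 3.6 = 3.61 s
v² = v₀² + 2aΔx → Δx = (16² − 3.00²)/(2·3.6) = 34.3 m

Phase 2 (decelerating): v₀ = 16.0 m/s, a = -1.7 m/s².
v = v₀ + at = 16.0 + (-1.7)(5.5) = 6.65 m/s
Δx = v₀t + ½at² = 16.0·5.5 + 0.5·-1.7·5.5² = 62.3 m

Phase 3 (constant speed): v₀ = 6.65 m/s, a = 0 m/s².
v = v₀ + at = 6.65 + (0)(14.5) = 6.65 m/s
Δx = v₀t + ½at² = 6.65·14.5 + 0.5·0·14.5² = 96.4 m

Phase 4 (decelerating): v₀ = 6.65 m/s, a = -4.2 m/s².
v = v₀ + at → t = (5.5 − 6.65) / -4.2 = 0.274 s
v² = v₀² + 2aΔx → Δx = (5.5² − 6.65²)/(2·-4.2) = 1.66 m
Total time = 3.61 + 5.50 + 14.5 + 0.274 = 23.9 s

23.9 s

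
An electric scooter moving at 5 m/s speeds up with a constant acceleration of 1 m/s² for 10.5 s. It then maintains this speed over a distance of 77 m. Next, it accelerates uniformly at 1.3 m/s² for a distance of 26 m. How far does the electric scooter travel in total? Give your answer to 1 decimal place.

210.6 m

Phase 1 (accelerating): v₀ = 5.00 m/s, a = 1 m/s².
v = v₀ + at = 5.00 + (1)(10.5) = 15.5 m/s
Δx = v₀t + ½at² = 5.00·10.5 + 0.5·1·10.5² = 108 m

Phase 2 (constant speed): v₀ = 15.5 m/s, a = 0 m/s².
Constant speed: t = d/v = 77/15.5 = 4.97 s

Phase 3 (accelerating): v₀ = 15.5 m/s, a = 1.3 m/s².
v² = v₀² + 2aΔx = 15.5² + 2·1.3·26 = 308 → v = 17.5 m/s
t = (v − v₀)/a = (17.5 − 15.5)/1.3 = 1.57 s
Total distance = 108 + 77.0 + 26.0 = 211 m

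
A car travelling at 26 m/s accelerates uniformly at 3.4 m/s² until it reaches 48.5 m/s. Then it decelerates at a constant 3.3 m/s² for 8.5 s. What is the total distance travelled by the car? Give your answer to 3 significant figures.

Phase 1 (accelerating): v₀ = 26.0 m/s, a = 3.4 m/s².
v = v₀ + at → t = (48.5 − 26.0) / 3.4 = 6.62 s
v² = v₀² + 2aΔx → Δx = (48.5² − 26.0²)/(2·3.4) = 247 m

Phase 2 (decelerating): v₀ = 48.5 m/s, a = -3.3 m/s².
v = v₀ + at = 48.5 + (-3.3)(8.5) = 20.5 m/s
Δx = v₀t + ½at² = 48.5·8.5 + 0.5·-3.3·8.5² = 293 m
Total distance = 247 + 293 = 540 m

540 m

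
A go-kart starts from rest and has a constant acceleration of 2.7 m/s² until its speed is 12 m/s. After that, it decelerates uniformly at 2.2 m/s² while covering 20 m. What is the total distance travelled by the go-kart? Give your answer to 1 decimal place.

Phase 1 (accelerating): v₀ = 0 m/s, a = 2.7 m/s².
v = v₀ + at → t = (12 − 0) / 2.7 = 4.44 s
v² = v₀² + 2aΔx → Δx = (12² − 0²)/(2·2.7) = 26.7 m

Phase 2 (decelerating): v₀ = 12.0 m/s, a = -2.2 m/s².
v² = v₀² + 2aΔx = 12.0² + 2·-2.2·20 = 56.0 → v = 7.48 m/s
t = (v − v₀)/a = (7.48 − 12.0)/-2.2 = 2.05 s
Total distance = 26.7 + 20.0 = 46.7 m

46.7 m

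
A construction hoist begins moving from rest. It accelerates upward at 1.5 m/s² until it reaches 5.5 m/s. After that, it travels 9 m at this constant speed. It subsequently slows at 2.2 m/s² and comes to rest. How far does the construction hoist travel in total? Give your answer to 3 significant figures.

Phase 1 (accelerating): v₀ = 0 m/s, a = 1.5 m/s².
v = v₀ + at → t = (5.5 − 0) / 1.5 = 3.67 s
v² = v₀² + 2aΔx → Δx = (5.5² − 0²)/(2·1.5) = 10.1 m

Phase 2 (constant speed): v₀ = 5.50 m/s, a = 0 m/s².
Constant speed: t = d/v = 9/5.50 = 1.64 s

Phase 3 (decelerating): v₀ = 5.50 m/s, a = -2.2 m/s².
v = v₀ + at → t = (0 − 5.50) / -2.2 = 2.50 s
v² = v₀² + 2aΔx → Δx = (0² − 5.50²)/(2·-2.2) = 6.87 m
Total distance = 10.1 + 9.00 + 6.87 = 26.0 m

26.0 m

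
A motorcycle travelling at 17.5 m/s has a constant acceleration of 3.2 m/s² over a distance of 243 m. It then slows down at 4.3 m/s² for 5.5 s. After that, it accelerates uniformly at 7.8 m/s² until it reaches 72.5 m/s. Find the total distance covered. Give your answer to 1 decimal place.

Phase 1 (accelerating): v₀ = 17.5 m/s, a = 3.2 m/s².
v² = v₀² + 2aΔx = 17.5² + 2·3.2·243 = 1860 → v = 43.1 m/s
t = (v − v₀)/a = (43.1 − 17.5)/3.2 = 8.01 s

Phase 2 (decelerating): v₀ = 43.1 m/s, a = -4.3 m/s².
v = v₀ + at = 43.1 + (-4.3)(5.5) = 19.5 m/s
Δx = v₀t + ½at² = 43.1·5.5 + 0.5·-4.3·5.5² = 172 m

Phase 3 (accelerating): v₀ = 19.5 m/s, a = 7.8 m/s².
v = v₀ + at → t = (72.5 − 19.5) / 7.8 = 6.80 s
v² = v₀² + 2aΔx → Δx = (72.5² − 19.5²)/(2·7.8) = 313 m
Total distance = 243 + 172 + 313 = 728 m

727.8 m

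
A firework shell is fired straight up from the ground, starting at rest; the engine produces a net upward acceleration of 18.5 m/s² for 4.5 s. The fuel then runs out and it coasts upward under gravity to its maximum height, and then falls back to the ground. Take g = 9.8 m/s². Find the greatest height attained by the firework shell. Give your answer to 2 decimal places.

Phase 1 (powered ascent): v₀ = 0 m/s, a = 18.5 m/s².
v = v₀ + at = 0 + (18.5)(4.5) = 83.2 m/s
Δx = v₀t + ½at² = 0·4.5 + 0.5·18.5·4.5² = 187 m

Phase 2 (coasting upward): v₀ = 83.2 m/s, a = -9.8 m/s².
v = v₀ + at → t = (0 − 83.2) / -9.8 = 8.49 s
v² = v₀² + 2aΔx → Δx = (0² − 83.2²)/(2·-9.8) = 354 m
Maximum height = 187 + 354 = 541 m

540.91 m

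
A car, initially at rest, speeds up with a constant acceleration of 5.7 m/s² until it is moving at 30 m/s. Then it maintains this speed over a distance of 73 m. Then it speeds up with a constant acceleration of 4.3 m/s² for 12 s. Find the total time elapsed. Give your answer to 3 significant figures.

Phase 1 (accelerating): v₀ = 0 m/s, a = 5.7 m/s².
v = v₀ + at → t = (30 − 0) / 5.7 = 5.26 s
v² = v₀² + 2aΔx → Δx = (30² − 0²)/(2·5.7) = 78.9 m

Phase 2 (constant speed): v₀ = 30.0 m/s, a = 0 m/s².
Constant speed: t = d/v = 73/30.0 = 2.43 s

Phase 3 (accelerating): v₀ = 30.0 m/s, a = 4.3 m/s².
v = v₀ + at = 30.0 + (4.3)(12) = 81.6 m/s
Δx = v₀t + ½at² = 30.0·12 + 0.5·4.3·12² = 670 m
Total time = 5.26 + 2.43 + 12.0 = 19.7 s

19.7 s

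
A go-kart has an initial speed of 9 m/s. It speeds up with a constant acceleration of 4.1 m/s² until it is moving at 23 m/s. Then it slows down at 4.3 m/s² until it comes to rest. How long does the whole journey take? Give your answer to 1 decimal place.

Phase 1 (accelerating): v₀ = 9.00 m/s, a = 4.1 m/s².
v = v₀ + at → t = (23 − 9.00) / 4.1 = 3.41 s
v² = v₀² + 2aΔx → Δx = (23² − 9.00²)/(2·4.1) = 54.6 m

Phase 2 (decelerating): v₀ = 23.0 m/s, a = -4.3 m/s².
v = v₀ + at → t = (0 − 23.0) / -4.3 = 5.35 s
v² = v₀² + 2aΔx → Δx = (0² − 23.0²)/(2·-4.3) = 61.5 m
Total time = 3.41 + 5.35 = 8.76 s

8.8 s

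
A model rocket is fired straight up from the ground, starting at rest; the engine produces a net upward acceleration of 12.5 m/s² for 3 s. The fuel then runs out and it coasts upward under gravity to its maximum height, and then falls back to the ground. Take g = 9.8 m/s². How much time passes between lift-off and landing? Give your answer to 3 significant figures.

Phase 1 (powered ascent): v₀ = 0 m/s, a = 12.5 m/s².
v = v₀ + at = 0 + (12.5)(3) = 37.5 m/s
Δx = v₀t + ½at² = 0·3 + 0.5·12.5·3² = 56.2 m

Phase 2 (coasting upward): v₀ = 37.5 m/s, a = -9.8 m/s².
v = v₀ + at → t = (0 − 37.5) / -9.8 = 3.83 s
v² = v₀² + 2aΔx → Δx = (0² − 37.5²)/(2·-9.8) = 71.7 m

Phase 3 (free fall): v₀ = 0 m/s, a = -9.8 m/s².
Falls 128 m from rest: t = √(2·128/9.8) = 5.11 s; v = g·t = 50.1 m/s.
Total time = 3.00 + 3.83 + 5.11 = 11.9 s

11.9 s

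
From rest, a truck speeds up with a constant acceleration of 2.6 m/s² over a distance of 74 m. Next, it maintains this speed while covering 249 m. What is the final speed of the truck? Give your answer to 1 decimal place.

Phase 1 (accelerating): v₀ = 0 m/s, a = 2.6 m/s².
v² = v₀² + 2aΔx = 0² + 2·2.6·74 = 385 → v = 19.6 m/s
t = (v − v₀)/a = (19.6 − 0)/2.6 = 7.54 s

Phase 2 (constant speed): v₀ = 19.6 m/s, a = 0 m/s².
Constant speed: t = d/v = 249/19.6 = 12.7 s
Final speed = 19.6 m/s

19.6 m/s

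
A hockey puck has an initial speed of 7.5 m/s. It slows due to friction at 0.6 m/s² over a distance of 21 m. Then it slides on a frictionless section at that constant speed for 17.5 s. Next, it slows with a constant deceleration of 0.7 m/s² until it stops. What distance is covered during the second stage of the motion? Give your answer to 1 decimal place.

Phase 1 (decelerating): v₀ = 7.50 m/s, a = -0.6 m/s².
v² = v₀² + 2aΔx = 7.50² + 2·-0.6·21 = 31.1 → v = 5.57 m/s
t = (v − v₀)/a = (5.57 − 7.50)/-0.6 = 3.21 s

Phase 2 (constant speed): v₀ = 5.57 m/s, a = 0 m/s².
v = v₀ + at = 5.57 + (0)(17.5) = 5.57 m/s
Δx = v₀t + ½at² = 5.57·17.5 + 0.5·0·17.5² = 97.5 m
Distance in phase 2 = 97.5 m

97.5 m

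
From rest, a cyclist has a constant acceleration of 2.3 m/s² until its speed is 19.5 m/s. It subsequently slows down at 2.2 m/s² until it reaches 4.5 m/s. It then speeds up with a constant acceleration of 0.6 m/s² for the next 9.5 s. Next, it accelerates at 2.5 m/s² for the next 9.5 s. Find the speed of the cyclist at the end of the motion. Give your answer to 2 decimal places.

33.95 m/s

Phase 1 (accelerating): v₀ = 0 m/s, a = 2.3 m/s².
v = v₀ + at → t = (19.5 − 0) / 2.3 = 8.48 s
v² = v₀² + 2aΔx → Δx = (19.5² − 0²)/(2·2.3) = 82.7 m

Phase 2 (decelerating): v₀ = 19.5 m/s, a = -2.2 m/s².
v = v₀ + at → t = (4.5 − 19.5) / -2.2 = 6.82 s
v² = v₀² + 2aΔx → Δx = (4.5² − 19.5²)/(2·-2.2) = 81.8 m

Phase 3 (accelerating): v₀ = 4.50 m/s, a = 0.6 m/s².
v = v₀ + at = 4.50 + (0.6)(9.5) = 10.2 m/s
Δx = v₀t + ½at² = 4.50·9.5 + 0.5·0.6·9.5² = 69.8 m

Phase 4 (accelerating): v₀ = 10.2 m/s, a = 2.5 m/s².
v = v₀ + at = 10.2 + (2.5)(9.5) = 34.0 m/s
Δx = v₀t + ½at² = 10.2·9.5 + 0.5·2.5·9.5² = 210 m
Final speed = 34.0 m/s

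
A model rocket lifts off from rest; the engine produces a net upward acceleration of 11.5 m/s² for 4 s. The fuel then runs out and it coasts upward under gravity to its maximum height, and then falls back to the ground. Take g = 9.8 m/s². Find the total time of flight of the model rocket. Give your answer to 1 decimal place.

Phase 1 (powered ascent): v₀ = 0 m/s, a = 11.5 m/s².
v = v₀ + at = 0 + (11.5)(4) = 46.0 m/s
Δx = v₀t + ½at² = 0·4 + 0.5·11.5·4² = 92.0 m

Phase 2 (coasting upward): v₀ = 46.0 m/s, a = -9.8 m/s².
v = v₀ + at → t = (0 − 46.0) / -9.8 = 4.69 s
v² = v₀² + 2aΔx → Δx = (0² − 46.0²)/(2·-9.8) = 108 m

Phase 3 (free fall): v₀ = 0 m/s, a = -9.8 m/s².
Falls 200 m from rest: t = √(2·200/9.8) = 6.39 s; v = g·t = 62.6 m/s.
Total time = 4.00 + 4.69 + 6.39 = 15.1 s

15.1 s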